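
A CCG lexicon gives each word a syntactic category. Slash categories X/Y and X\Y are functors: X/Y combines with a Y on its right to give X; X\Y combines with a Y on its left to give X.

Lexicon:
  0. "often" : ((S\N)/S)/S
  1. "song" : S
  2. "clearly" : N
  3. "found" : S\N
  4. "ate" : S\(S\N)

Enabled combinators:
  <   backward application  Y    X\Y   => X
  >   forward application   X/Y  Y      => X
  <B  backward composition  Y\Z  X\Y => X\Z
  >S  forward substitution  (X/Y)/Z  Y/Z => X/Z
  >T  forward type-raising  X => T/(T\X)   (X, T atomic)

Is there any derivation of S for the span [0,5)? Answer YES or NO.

YES

[0,5] S   <
  [0,4] S\N   >
    [0,2] (S\N)/S   >
      [0,1] "often" : ((S\N)/S)/S
      [1,2] "song" : S
    [2,4] S   >
      [2,3] S/(S\N)   >T
        [2,3] "clearly" : N
      [3,4] "found" : S\N
  [4,5] "ate" : S\(S\N)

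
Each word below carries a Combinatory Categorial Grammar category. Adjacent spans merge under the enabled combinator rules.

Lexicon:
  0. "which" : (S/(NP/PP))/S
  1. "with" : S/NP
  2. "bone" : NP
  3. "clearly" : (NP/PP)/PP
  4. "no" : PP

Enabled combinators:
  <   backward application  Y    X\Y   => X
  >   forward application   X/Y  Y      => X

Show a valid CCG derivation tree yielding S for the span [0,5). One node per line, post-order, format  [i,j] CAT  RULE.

[0,5] S   >
  [0,3] S/(NP/PP)   >
    [0,1] "which" : (S/(NP/PP))/S
    [1,3] S   >
      [1,2] "with" : S/NP
      [2,3] "bone" : NP
  [3,5] NP/PP   >
    [3,4] "clearly" : (NP/PP)/PP
    [4,5] "no" : PP

[0,1] (S/(NP/PP))/S  lex  "which"
[1,2] S/NP  lex  "with"
[2,3] NP  lex  "bone"
[1,3] S  >  k=2
[0,3] S/(NP/PP)  >  k=1
[3,4] (NP/PP)/PP  lex  "clearly"
[4,5] PP  lex  "no"
[3,5] NP/PP  >  k=4
[0,5] S  >  k=3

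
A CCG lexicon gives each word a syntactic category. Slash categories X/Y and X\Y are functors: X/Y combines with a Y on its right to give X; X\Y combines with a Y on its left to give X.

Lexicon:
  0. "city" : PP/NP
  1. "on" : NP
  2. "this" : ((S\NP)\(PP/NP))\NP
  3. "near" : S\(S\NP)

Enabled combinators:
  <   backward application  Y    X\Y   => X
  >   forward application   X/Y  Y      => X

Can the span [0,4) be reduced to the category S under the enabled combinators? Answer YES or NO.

YES

[0,4] S   <
  [0,3] S\NP   <
    [0,1] "city" : PP/NP
    [1,3] (S\NP)\(PP/NP)   <
      [1,2] "on" : NP
      [2,3] "this" : ((S\NP)\(PP/NP))\NP
  [3,4] "near" : S\(S\NP)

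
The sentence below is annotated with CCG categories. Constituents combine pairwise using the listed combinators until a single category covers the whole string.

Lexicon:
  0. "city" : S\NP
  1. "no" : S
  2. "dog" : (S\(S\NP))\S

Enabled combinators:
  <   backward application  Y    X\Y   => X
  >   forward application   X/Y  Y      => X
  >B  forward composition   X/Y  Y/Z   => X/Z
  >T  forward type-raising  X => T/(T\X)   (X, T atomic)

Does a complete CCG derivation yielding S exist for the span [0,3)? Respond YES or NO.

YES

[0,3] S   <
  [0,1] "city" : S\NP
  [1,3] S\(S\NP)   <
    [1,2] "no" : S
    [2,3] "dog" : (S\(S\NP))\S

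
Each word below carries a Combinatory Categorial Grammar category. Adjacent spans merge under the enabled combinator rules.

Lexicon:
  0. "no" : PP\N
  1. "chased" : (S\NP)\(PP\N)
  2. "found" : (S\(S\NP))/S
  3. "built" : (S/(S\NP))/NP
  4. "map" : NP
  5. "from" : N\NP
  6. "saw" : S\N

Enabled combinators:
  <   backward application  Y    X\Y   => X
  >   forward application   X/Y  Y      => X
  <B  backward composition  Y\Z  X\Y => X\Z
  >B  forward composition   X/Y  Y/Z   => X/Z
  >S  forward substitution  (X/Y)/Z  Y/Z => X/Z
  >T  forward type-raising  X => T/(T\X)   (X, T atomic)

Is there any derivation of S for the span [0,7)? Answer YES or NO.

YES

[0,7] S   <
  [0,2] S\NP   <
    [0,1] "no" : PP\N
    [1,2] "chased" : (S\NP)\(PP\N)
  [2,7] S\(S\NP)   >
    [2,3] "found" : (S\(S\NP))/S
    [3,7] S   >
      [3,5] S/(S\NP)   >
        [3,4] "built" : (S/(S\NP))/NP
        [4,5] "map" : NP
      [5,7] S\NP   <B
        [5,6] "from" : N\NP
        [6,7] "saw" : S\N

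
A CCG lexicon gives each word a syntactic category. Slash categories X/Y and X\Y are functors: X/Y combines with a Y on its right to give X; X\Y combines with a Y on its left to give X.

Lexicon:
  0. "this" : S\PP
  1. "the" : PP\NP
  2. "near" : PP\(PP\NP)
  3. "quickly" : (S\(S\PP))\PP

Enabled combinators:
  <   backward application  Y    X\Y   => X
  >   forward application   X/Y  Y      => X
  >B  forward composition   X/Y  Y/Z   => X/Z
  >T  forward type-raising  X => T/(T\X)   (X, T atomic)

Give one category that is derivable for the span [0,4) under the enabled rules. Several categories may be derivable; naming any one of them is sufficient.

S

[0,4] S   <
  [0,1] "this" : S\PP
  [1,4] S\(S\PP)   <
    [1,3] PP   <
      [1,2] "the" : PP\NP
      [2,3] "near" : PP\(PP\NP)
    [3,4] "quickly" : (S\(S\PP))\PP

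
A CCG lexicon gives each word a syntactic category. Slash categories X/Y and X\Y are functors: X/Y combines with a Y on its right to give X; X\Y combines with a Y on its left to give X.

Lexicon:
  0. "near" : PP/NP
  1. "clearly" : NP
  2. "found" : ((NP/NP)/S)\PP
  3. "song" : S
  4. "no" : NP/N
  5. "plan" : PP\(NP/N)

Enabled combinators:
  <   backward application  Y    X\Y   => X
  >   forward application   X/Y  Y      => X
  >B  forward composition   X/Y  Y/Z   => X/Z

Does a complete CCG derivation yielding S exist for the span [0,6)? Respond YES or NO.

PP/NP NP ((NP/NP)/S)\PP S NP/N PP\(NP/N)
CKY chart[0,6] = {PP}; S ∉ chart

NO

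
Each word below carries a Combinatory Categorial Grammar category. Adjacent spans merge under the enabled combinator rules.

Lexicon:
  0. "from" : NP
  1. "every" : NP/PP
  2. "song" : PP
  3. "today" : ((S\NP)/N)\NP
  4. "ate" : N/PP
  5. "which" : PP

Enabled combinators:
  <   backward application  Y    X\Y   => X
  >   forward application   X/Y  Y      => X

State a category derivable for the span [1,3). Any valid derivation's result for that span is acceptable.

NP

[0,6] S   <
  [0,1] "from" : NP
  [1,6] S\NP   >
    [1,4] (S\NP)/N   <
      [1,3] NP   >
        [1,2] "every" : NP/PP
        [2,3] "song" : PP
      [3,4] "today" : ((S\NP)/N)\NP
    [4,6] N   >
      [4,5] "ate" : N/PP
      [5,6] "which" : PP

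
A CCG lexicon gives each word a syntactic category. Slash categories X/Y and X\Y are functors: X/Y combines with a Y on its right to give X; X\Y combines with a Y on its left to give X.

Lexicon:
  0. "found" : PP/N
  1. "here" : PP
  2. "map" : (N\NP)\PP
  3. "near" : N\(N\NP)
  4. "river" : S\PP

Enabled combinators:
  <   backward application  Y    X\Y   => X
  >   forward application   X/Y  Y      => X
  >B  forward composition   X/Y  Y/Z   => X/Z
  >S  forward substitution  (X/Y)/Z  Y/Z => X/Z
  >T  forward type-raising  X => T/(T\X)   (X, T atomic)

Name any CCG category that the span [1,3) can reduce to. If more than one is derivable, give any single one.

N\NP

[0,5] S   <
  [0,4] PP   >
    [0,1] "found" : PP/N
    [1,4] N   <
      [1,3] N\NP   <
        [1,2] "here" : PP
        [2,3] "map" : (N\NP)\PP
      [3,4] "near" : N\(N\NP)
  [4,5] "river" : S\PP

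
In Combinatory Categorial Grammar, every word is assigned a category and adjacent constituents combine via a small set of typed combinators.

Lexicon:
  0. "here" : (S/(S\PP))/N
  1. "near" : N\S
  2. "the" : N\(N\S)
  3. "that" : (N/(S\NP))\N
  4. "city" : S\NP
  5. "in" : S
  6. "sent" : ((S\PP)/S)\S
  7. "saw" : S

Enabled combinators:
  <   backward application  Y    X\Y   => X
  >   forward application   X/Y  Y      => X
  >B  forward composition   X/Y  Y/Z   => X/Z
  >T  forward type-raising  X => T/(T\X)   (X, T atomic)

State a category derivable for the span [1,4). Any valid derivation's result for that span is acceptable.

N/(S\NP)

[0,8] S   >
  [0,5] S/(S\PP)   >
    [0,1] "here" : (S/(S\PP))/N
    [1,5] N   >
      [1,4] N/(S\NP)   <
        [1,3] N   <
          [1,2] "near" : N\S
          [2,3] "the" : N\(N\S)
        [3,4] "that" : (N/(S\NP))\N
      [4,5] "city" : S\NP
  [5,8] S\PP   >
    [5,7] (S\PP)/S   <
      [5,6] "in" : S
      [6,7] "sent" : ((S\PP)/S)\S
    [7,8] "saw" : S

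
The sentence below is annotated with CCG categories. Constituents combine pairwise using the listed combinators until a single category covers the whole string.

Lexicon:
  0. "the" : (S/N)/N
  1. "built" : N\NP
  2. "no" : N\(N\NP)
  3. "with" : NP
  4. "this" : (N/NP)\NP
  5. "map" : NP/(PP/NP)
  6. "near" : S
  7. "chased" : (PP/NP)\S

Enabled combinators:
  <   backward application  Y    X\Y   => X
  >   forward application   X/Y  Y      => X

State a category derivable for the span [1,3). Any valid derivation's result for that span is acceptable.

N

[0,8] S   >
  [0,3] S/N   >
    [0,1] "the" : (S/N)/N
    [1,3] N   <
      [1,2] "built" : N\NP
      [2,3] "no" : N\(N\NP)
  [3,8] N   >
    [3,5] N/NP   <
      [3,4] "with" : NP
      [4,5] "this" : (N/NP)\NP
    [5,8] NP   >
      [5,6] "map" : NP/(PP/NP)
      [6,8] PP/NP   <
        [6,7] "near" : S
        [7,8] "chased" : (PP/NP)\S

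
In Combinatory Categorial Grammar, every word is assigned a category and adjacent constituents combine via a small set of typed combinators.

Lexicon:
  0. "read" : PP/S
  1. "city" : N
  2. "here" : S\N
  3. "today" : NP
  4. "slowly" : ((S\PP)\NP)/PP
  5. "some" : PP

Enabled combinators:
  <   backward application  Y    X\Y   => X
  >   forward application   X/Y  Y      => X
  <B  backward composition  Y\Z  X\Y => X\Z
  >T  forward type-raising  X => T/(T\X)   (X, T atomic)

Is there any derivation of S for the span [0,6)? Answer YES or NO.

[0,6] S   <
  [0,3] PP   >
    [0,1] "read" : PP/S
    [1,3] S   >
      [1,2] S/(S\N)   >T
        [1,2] "city" : N
      [2,3] "here" : S\N
  [3,6] S\PP   <
    [3,4] "today" : NP
    [4,6] (S\PP)\NP   >
      [4,5] "slowly" : ((S\PP)\NP)/PP
      [5,6] "some" : PP

YES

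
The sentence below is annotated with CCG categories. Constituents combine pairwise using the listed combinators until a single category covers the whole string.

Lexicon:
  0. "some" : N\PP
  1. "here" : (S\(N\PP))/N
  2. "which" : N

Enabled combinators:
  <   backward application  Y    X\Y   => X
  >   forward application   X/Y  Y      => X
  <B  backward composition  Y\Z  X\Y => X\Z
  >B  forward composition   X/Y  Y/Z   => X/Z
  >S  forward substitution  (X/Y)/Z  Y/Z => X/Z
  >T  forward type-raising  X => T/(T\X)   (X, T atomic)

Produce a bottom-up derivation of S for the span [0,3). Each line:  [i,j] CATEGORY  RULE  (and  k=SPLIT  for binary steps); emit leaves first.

[0,1] N\PP  lex  "some"
[1,2] (S\(N\PP))/N  lex  "here"
[2,3] N  lex  "which"
[1,3] S\(N\PP)  >  k=2
[0,3] S  <  k=1

[0,3] S   <
  [0,1] "some" : N\PP
  [1,3] S\(N\PP)   >
    [1,2] "here" : (S\(N\PP))/N
    [2,3] "which" : N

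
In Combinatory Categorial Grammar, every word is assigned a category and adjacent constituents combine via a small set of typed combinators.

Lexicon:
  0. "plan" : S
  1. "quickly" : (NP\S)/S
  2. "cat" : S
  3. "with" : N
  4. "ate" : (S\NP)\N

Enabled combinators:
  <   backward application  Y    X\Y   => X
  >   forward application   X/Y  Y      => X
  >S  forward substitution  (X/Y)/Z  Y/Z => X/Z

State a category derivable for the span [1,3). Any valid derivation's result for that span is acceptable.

NP\S

[0,5] S   <
  [0,3] NP   <
    [0,1] "plan" : S
    [1,3] NP\S   >
      [1,2] "quickly" : (NP\S)/S
      [2,3] "cat" : S
  [3,5] S\NP   <
    [3,4] "with" : N
    [4,5] "ate" : (S\NP)\N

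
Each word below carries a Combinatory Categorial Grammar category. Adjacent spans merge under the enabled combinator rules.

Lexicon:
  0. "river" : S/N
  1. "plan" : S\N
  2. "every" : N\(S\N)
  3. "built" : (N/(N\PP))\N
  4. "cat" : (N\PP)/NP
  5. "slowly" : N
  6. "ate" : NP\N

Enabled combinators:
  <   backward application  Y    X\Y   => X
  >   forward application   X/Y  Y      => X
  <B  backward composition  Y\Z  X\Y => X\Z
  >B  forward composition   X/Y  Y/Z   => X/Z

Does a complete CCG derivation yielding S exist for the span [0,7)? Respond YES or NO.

[0,7] S   >
  [0,1] "river" : S/N
  [1,7] N   >
    [1,4] N/(N\PP)   <
      [1,3] N   <
        [1,2] "plan" : S\N
        [2,3] "every" : N\(S\N)
      [3,4] "built" : (N/(N\PP))\N
    [4,7] N\PP   >
      [4,5] "cat" : (N\PP)/NP
      [5,7] NP   <
        [5,6] "slowly" : N
        [6,7] "ate" : NP\N

YES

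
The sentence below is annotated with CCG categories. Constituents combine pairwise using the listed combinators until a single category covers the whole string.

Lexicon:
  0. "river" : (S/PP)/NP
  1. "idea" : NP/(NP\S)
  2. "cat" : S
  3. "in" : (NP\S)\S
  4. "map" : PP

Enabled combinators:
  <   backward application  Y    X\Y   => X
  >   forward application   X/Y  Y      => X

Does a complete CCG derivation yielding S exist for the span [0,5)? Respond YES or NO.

[0,5] S   >
  [0,4] S/PP   >
    [0,1] "river" : (S/PP)/NP
    [1,4] NP   >
      [1,2] "idea" : NP/(NP\S)
      [2,4] NP\S   <
        [2,3] "cat" : S
        [3,4] "in" : (NP\S)\S
  [4,5] "map" : PP

YES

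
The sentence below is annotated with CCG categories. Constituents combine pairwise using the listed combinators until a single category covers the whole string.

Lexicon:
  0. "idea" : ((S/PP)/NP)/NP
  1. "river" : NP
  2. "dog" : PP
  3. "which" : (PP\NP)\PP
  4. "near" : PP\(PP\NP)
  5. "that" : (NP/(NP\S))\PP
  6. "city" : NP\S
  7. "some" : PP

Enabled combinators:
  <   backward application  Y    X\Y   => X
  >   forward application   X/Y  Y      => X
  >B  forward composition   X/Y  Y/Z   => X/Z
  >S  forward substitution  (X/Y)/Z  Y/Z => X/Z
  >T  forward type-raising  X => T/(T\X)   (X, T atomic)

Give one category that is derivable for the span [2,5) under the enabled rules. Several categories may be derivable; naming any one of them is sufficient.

PP

[0,8] S   >
  [0,7] S/PP   >
    [0,2] (S/PP)/NP   >
      [0,1] "idea" : ((S/PP)/NP)/NP
      [1,2] "river" : NP
    [2,7] NP   >
      [2,6] NP/(NP\S)   <
        [2,5] PP   <
          [2,4] PP\NP   <
            [2,3] "dog" : PP
            [3,4] "which" : (PP\NP)\PP
          [4,5] "near" : PP\(PP\NP)
        [5,6] "that" : (NP/(NP\S))\PP
      [6,7] "city" : NP\S
  [7,8] "some" : PP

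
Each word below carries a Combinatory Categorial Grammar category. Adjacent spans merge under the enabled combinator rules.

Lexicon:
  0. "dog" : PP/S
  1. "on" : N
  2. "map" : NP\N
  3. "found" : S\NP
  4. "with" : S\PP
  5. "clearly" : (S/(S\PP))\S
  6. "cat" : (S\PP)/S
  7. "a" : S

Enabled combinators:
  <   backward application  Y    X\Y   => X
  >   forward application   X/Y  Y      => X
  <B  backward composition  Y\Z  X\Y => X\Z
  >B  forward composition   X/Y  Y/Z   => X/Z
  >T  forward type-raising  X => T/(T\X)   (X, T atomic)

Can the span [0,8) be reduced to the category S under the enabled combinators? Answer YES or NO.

[0,8] S   >
  [0,6] S/(S\PP)   <
    [0,5] S   <
      [0,4] PP   >
        [0,1] "dog" : PP/S
        [1,4] S   >
          [1,2] S/(S\N)   >T
            [1,2] "on" : N
          [2,4] S\N   <B
            [2,3] "map" : NP\N
            [3,4] "found" : S\NP
      [4,5] "with" : S\PP
    [5,6] "clearly" : (S/(S\PP))\S
  [6,8] S\PP   >
    [6,7] "cat" : (S\PP)/S
    [7,8] "a" : S

YES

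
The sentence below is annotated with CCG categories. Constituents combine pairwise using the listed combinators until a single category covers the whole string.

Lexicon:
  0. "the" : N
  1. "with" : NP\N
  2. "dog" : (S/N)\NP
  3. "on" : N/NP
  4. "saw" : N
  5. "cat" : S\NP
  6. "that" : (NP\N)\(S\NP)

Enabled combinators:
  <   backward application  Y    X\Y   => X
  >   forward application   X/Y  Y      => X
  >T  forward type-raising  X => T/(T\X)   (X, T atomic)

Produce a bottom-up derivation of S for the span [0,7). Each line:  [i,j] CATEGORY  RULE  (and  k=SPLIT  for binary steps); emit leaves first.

[0,1] N  lex  "the"
[0,1] NP/(NP\N)  >T
[1,2] NP\N  lex  "with"
[0,2] NP  >  k=1
[2,3] (S/N)\NP  lex  "dog"
[0,3] S/N  <  k=2
[3,4] N/NP  lex  "on"
[4,5] N  lex  "saw"
[5,6] S\NP  lex  "cat"
[6,7] (NP\N)\(S\NP)  lex  "that"
[5,7] NP\N  <  k=6
[4,7] NP  <  k=5
[3,7] N  >  k=4
[0,7] S  >  k=3

[0,7] S   >
  [0,3] S/N   <
    [0,2] NP   >
      [0,1] NP/(NP\N)   >T
        [0,1] "the" : N
      [1,2] "with" : NP\N
    [2,3] "dog" : (S/N)\NP
  [3,7] N   >
    [3,4] "on" : N/NP
    [4,7] NP   <
      [4,5] "saw" : N
      [5,7] NP\N   <
        [5,6] "cat" : S\NP
        [6,7] "that" : (NP\N)\(S\NP)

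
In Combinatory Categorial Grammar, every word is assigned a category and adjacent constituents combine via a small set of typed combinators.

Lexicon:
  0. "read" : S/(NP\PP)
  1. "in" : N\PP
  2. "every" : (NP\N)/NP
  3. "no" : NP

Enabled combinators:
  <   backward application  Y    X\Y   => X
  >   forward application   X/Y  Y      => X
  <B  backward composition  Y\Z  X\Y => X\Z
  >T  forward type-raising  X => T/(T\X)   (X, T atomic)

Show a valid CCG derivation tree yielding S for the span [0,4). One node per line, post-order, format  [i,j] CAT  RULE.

[0,1] S/(NP\PP)  lex  "read"
[1,2] N\PP  lex  "in"
[2,3] (NP\N)/NP  lex  "every"
[3,4] NP  lex  "no"
[2,4] NP\N  >  k=3
[1,4] NP\PP  <B  k=2
[0,4] S  >  k=1

[0,4] S   >
  [0,1] "read" : S/(NP\PP)
  [1,4] NP\PP   <B
    [1,2] "in" : N\PP
    [2,4] NP\N   >
      [2,3] "every" : (NP\N)/NP
      [3,4] "no" : NP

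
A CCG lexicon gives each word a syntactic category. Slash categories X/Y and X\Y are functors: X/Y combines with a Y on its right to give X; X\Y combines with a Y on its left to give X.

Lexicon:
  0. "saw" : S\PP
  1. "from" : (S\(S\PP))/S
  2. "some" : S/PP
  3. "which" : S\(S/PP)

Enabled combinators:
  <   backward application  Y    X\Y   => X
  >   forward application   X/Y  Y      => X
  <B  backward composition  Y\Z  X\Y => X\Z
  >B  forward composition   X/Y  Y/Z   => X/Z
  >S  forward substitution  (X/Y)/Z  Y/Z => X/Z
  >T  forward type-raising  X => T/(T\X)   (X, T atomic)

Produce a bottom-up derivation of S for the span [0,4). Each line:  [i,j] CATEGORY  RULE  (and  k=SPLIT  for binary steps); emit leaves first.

[0,4] S   <
  [0,1] "saw" : S\PP
  [1,4] S\(S\PP)   >
    [1,2] "from" : (S\(S\PP))/S
    [2,4] S   <
      [2,3] "some" : S/PP
      [3,4] "which" : S\(S/PP)

[0,1] S\PP  lex  "saw"
[1,2] (S\(S\PP))/S  lex  "from"
[2,3] S/PP  lex  "some"
[3,4] S\(S/PP)  lex  "which"
[2,4] S  <  k=3
[1,4] S\(S\PP)  >  k=2
[0,4] S  <  k=1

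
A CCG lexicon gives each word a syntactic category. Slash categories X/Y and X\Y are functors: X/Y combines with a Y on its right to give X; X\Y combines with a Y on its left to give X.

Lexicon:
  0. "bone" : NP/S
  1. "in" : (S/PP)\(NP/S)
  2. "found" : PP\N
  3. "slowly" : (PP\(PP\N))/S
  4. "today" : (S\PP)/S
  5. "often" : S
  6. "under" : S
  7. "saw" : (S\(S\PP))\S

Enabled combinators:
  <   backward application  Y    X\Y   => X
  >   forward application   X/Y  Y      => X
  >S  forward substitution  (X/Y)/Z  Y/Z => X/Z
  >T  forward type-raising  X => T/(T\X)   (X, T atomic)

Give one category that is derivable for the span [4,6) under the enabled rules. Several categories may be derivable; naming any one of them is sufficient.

[0,8] S   >
  [0,2] S/PP   <
    [0,1] "bone" : NP/S
    [1,2] "in" : (S/PP)\(NP/S)
  [2,8] PP   <
    [2,3] "found" : PP\N
    [3,8] PP\(PP\N)   >
      [3,4] "slowly" : (PP\(PP\N))/S
      [4,8] S   <
        [4,6] S\PP   >
          [4,5] "today" : (S\PP)/S
          [5,6] "often" : S
        [6,8] S\(S\PP)   <
          [6,7] "under" : S
          [7,8] "saw" : (S\(S\PP))\S

S\PP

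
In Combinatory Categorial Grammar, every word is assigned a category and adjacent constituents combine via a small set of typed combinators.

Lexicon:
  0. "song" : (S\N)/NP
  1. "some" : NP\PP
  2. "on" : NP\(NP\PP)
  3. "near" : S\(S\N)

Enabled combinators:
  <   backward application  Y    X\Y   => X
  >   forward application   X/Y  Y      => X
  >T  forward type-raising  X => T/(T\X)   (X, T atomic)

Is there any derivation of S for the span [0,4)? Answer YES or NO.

[0,4] S   <
  [0,3] S\N   >
    [0,1] "song" : (S\N)/NP
    [1,3] NP   <
      [1,2] "some" : NP\PP
      [2,3] "on" : NP\(NP\PP)
  [3,4] "near" : S\(S\N)

YES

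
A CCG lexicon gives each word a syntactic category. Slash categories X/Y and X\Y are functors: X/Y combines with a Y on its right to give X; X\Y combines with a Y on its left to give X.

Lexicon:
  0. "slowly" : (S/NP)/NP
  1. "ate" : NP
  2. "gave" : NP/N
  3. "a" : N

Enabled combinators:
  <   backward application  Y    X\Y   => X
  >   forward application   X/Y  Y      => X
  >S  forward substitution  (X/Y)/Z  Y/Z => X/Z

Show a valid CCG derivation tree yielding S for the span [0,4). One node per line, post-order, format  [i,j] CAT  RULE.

[0,1] (S/NP)/NP  lex  "slowly"
[1,2] NP  lex  "ate"
[0,2] S/NP  >  k=1
[2,3] NP/N  lex  "gave"
[3,4] N  lex  "a"
[2,4] NP  >  k=3
[0,4] S  >  k=2

[0,4] S   >
  [0,2] S/NP   >
    [0,1] "slowly" : (S/NP)/NP
    [1,2] "ate" : NP
  [2,4] NP   >
    [2,3] "gave" : NP/N
    [3,4] "a" : N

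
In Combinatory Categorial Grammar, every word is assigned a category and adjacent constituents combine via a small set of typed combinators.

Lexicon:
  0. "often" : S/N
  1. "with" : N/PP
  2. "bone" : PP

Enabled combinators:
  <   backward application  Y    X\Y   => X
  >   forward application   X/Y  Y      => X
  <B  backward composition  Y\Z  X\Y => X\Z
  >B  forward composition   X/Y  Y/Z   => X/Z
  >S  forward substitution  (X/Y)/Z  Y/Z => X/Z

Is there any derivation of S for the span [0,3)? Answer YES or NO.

[0,3] S   >
  [0,1] "often" : S/N
  [1,3] N   >
    [1,2] "with" : N/PP
    [2,3] "bone" : PP

YES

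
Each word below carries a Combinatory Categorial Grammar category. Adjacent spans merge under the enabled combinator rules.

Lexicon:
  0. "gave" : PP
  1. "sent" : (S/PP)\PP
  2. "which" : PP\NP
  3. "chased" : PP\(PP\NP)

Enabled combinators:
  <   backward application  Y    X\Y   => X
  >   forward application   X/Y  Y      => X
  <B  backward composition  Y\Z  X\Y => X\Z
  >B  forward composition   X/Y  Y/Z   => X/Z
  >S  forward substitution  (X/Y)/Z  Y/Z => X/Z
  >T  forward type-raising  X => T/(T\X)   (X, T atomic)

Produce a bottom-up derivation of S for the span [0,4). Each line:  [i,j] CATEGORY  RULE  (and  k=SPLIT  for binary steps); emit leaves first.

[0,1] PP  lex  "gave"
[1,2] (S/PP)\PP  lex  "sent"
[0,2] S/PP  <  k=1
[2,3] PP\NP  lex  "which"
[3,4] PP\(PP\NP)  lex  "chased"
[2,4] PP  <  k=3
[0,4] S  >  k=2

[0,4] S   >
  [0,2] S/PP   <
    [0,1] "gave" : PP
    [1,2] "sent" : (S/PP)\PP
  [2,4] PP   <
    [2,3] "which" : PP\NP
    [3,4] "chased" : PP\(PP\NP)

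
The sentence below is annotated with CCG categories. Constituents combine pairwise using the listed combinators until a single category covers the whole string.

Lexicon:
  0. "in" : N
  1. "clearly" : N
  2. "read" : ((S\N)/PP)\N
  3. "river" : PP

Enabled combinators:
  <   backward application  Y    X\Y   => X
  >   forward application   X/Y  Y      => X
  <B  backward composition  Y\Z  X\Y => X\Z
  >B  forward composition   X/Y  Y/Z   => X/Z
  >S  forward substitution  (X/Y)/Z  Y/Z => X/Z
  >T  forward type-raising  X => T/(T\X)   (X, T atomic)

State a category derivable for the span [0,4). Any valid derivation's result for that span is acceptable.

[0,4] S   <
  [0,1] "in" : N
  [1,4] S\N   >
    [1,3] (S\N)/PP   <
      [1,2] "clearly" : N
      [2,3] "read" : ((S\N)/PP)\N
    [3,4] "river" : PP

S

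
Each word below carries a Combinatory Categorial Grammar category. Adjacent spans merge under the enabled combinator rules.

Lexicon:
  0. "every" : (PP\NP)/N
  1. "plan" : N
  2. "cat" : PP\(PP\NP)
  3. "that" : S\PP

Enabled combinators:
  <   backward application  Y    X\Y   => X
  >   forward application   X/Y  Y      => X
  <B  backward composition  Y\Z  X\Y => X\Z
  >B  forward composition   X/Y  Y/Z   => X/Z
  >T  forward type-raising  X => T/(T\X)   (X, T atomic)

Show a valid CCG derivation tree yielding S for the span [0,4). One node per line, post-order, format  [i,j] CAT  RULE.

[0,4] S   <
  [0,3] PP   <
    [0,2] PP\NP   >
      [0,1] "every" : (PP\NP)/N
      [1,2] "plan" : N
    [2,3] "cat" : PP\(PP\NP)
  [3,4] "that" : S\PP

[0,1] (PP\NP)/N  lex  "every"
[1,2] N  lex  "plan"
[0,2] PP\NP  >  k=1
[2,3] PP\(PP\NP)  lex  "cat"
[0,3] PP  <  k=2
[3,4] S\PP  lex  "that"
[0,4] S  <  k=3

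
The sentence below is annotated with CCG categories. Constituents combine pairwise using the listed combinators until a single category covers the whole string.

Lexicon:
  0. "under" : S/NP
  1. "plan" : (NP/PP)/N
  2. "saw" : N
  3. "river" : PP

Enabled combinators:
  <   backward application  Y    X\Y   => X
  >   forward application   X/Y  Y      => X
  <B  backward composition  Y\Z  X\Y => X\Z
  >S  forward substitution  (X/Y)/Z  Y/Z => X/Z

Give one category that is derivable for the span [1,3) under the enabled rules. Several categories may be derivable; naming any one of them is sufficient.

NP/PP

[0,4] S   >
  [0,1] "under" : S/NP
  [1,4] NP   >
    [1,3] NP/PP   >
      [1,2] "plan" : (NP/PP)/N
      [2,3] "saw" : N
    [3,4] "river" : PP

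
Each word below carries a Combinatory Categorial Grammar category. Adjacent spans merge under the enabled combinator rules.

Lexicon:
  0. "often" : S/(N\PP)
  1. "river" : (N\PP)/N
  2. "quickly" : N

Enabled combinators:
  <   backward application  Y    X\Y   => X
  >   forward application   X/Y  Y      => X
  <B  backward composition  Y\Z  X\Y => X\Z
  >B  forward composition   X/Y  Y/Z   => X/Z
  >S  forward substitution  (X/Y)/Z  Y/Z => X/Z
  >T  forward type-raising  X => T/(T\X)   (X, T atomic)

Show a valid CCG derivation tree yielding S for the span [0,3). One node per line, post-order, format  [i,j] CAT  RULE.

[0,1] S/(N\PP)  lex  "often"
[1,2] (N\PP)/N  lex  "river"
[2,3] N  lex  "quickly"
[1,3] N\PP  >  k=2
[0,3] S  >  k=1

[0,3] S   >
  [0,1] "often" : S/(N\PP)
  [1,3] N\PP   >
    [1,2] "river" : (N\PP)/N
    [2,3] "quickly" : N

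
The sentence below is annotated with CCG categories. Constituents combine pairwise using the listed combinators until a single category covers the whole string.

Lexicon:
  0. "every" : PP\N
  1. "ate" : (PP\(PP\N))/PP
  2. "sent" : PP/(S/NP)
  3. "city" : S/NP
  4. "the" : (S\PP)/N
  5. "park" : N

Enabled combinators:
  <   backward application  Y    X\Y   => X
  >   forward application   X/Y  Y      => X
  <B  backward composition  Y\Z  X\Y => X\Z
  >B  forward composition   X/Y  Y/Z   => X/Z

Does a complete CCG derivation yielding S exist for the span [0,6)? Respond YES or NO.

[0,6] S   <
  [0,4] PP   <
    [0,1] "every" : PP\N
    [1,4] PP\(PP\N)   >
      [1,2] "ate" : (PP\(PP\N))/PP
      [2,4] PP   >
        [2,3] "sent" : PP/(S/NP)
        [3,4] "city" : S/NP
  [4,6] S\PP   >
    [4,5] "the" : (S\PP)/N
    [5,6] "park" : N

YES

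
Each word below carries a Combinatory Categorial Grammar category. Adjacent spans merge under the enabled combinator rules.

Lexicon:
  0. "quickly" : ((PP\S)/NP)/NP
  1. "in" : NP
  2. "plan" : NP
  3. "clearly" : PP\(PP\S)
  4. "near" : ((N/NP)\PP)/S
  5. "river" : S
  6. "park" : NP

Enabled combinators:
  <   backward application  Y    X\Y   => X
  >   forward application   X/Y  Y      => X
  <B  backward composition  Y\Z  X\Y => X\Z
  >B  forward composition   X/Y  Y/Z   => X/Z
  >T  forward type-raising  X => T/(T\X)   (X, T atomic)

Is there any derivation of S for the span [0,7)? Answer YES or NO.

((PP\S)/NP)/NP NP NP PP\(PP\S) ((N/NP)\PP)/S S NP
CKY chart[0,7] = {N, N/(NP\NP), N/(N\N), NP/(NP\N), PP/(PP\N), S/(S\N)}; S ∉ chart

NO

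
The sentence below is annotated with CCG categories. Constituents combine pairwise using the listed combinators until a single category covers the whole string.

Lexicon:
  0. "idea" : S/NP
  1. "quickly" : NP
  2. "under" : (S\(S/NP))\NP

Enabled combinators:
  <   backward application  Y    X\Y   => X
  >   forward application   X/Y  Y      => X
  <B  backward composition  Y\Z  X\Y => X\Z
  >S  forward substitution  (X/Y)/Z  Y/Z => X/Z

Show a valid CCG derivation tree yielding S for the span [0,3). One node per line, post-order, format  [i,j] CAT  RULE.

[0,3] S   <
  [0,1] "idea" : S/NP
  [1,3] S\(S/NP)   <
    [1,2] "quickly" : NP
    [2,3] "under" : (S\(S/NP))\NP

[0,1] S/NP  lex  "idea"
[1,2] NP  lex  "quickly"
[2,3] (S\(S/NP))\NP  lex  "under"
[1,3] S\(S/NP)  <  k=2
[0,3] S  <  k=1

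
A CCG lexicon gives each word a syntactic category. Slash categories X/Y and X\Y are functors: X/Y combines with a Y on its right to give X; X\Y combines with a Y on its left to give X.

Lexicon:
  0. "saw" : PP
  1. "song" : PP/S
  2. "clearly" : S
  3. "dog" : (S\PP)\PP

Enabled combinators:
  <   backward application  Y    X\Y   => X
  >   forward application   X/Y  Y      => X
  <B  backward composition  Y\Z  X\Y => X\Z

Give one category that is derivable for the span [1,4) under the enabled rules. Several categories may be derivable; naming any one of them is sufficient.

S\PP

[0,4] S   <
  [0,1] "saw" : PP
  [1,4] S\PP   <
    [1,3] PP   >
      [1,2] "song" : PP/S
      [2,3] "clearly" : S
    [3,4] "dog" : (S\PP)\PP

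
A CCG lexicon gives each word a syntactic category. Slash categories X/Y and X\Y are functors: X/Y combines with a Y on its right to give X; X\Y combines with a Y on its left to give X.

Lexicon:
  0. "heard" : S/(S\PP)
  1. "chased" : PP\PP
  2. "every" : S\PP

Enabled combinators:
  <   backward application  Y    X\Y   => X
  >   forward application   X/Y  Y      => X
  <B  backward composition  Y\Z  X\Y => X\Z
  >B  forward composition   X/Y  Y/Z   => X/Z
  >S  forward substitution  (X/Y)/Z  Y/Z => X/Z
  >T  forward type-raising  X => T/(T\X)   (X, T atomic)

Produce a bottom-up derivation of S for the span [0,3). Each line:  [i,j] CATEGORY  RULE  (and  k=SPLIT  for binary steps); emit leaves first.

[0,3] S   >
  [0,1] "heard" : S/(S\PP)
  [1,3] S\PP   <B
    [1,2] "chased" : PP\PP
    [2,3] "every" : S\PP

[0,1] S/(S\PP)  lex  "heard"
[1,2] PP\PP  lex  "chased"
[2,3] S\PP  lex  "every"
[1,3] S\PP  <B  k=2
[0,3] S  >  k=1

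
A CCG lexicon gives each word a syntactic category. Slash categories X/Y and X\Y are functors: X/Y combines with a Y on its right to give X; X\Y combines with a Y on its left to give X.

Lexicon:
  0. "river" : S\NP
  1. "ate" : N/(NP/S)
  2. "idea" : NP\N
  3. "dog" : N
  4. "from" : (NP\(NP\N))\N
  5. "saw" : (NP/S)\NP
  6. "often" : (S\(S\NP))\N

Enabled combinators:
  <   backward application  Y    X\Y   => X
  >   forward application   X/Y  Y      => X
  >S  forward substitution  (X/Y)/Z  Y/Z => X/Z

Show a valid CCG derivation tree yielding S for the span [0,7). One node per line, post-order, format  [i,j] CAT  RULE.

[0,1] S\NP  lex  "river"
[1,2] N/(NP/S)  lex  "ate"
[2,3] NP\N  lex  "idea"
[3,4] N  lex  "dog"
[4,5] (NP\(NP\N))\N  lex  "from"
[3,5] NP\(NP\N)  <  k=4
[2,5] NP  <  k=3
[5,6] (NP/S)\NP  lex  "saw"
[2,6] NP/S  <  k=5
[1,6] N  >  k=2
[6,7] (S\(S\NP))\N  lex  "often"
[1,7] S\(S\NP)  <  k=6
[0,7] S  <  k=1

[0,7] S   <
  [0,1] "river" : S\NP
  [1,7] S\(S\NP)   <
    [1,6] N   >
      [1,2] "ate" : N/(NP/S)
      [2,6] NP/S   <
        [2,5] NP   <
          [2,3] "idea" : NP\N
          [3,5] NP\(NP\N)   <
            [3,4] "dog" : N
            [4,5] "from" : (NP\(NP\N))\N
        [5,6] "saw" : (NP/S)\NP
    [6,7] "often" : (S\(S\NP))\N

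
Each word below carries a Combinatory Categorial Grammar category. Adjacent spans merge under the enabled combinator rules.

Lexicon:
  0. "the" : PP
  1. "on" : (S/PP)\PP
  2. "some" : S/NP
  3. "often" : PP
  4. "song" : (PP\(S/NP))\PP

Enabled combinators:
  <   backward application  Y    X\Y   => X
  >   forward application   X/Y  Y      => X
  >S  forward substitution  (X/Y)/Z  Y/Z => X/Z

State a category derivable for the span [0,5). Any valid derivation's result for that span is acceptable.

S

[0,5] S   >
  [0,2] S/PP   <
    [0,1] "the" : PP
    [1,2] "on" : (S/PP)\PP
  [2,5] PP   <
    [2,3] "some" : S/NP
    [3,5] PP\(S/NP)   <
      [3,4] "often" : PP
      [4,5] "song" : (PP\(S/NP))\PP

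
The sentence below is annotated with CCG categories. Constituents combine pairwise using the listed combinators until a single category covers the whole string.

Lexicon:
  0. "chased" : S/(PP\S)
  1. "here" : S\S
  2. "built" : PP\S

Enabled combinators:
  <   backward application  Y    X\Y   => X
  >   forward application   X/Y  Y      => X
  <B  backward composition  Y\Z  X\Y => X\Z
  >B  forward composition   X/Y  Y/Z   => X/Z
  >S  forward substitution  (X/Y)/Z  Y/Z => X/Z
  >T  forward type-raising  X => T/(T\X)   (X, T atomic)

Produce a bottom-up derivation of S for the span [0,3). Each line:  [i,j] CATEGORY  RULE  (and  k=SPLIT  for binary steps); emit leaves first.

[0,3] S   >
  [0,1] "chased" : S/(PP\S)
  [1,3] PP\S   <B
    [1,2] "here" : S\S
    [2,3] "built" : PP\S

[0,1] S/(PP\S)  lex  "chased"
[1,2] S\S  lex  "here"
[2,3] PP\S  lex  "built"
[1,3] PP\S  <B  k=2
[0,3] S  >  k=1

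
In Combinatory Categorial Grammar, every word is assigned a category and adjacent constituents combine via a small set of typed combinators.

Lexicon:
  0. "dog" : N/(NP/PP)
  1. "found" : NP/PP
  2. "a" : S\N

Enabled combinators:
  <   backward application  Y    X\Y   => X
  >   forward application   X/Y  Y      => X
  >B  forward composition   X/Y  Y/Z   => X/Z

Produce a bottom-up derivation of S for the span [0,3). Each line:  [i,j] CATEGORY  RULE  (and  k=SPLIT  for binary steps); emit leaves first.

[0,3] S   <
  [0,2] N   >
    [0,1] "dog" : N/(NP/PP)
    [1,2] "found" : NP/PP
  [2,3] "a" : S\N

[0,1] N/(NP/PP)  lex  "dog"
[1,2] NP/PP  lex  "found"
[0,2] N  >  k=1
[2,3] S\N  lex  "a"
[0,3] S  <  k=2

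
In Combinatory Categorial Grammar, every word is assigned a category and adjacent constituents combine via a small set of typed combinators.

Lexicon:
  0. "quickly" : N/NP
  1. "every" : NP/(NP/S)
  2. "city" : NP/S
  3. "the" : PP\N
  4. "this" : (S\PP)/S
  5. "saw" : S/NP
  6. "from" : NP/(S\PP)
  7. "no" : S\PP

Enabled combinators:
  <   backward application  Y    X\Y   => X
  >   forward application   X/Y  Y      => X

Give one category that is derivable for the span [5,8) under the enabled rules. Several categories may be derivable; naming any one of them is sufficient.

S

[0,8] S   <
  [0,4] PP   <
    [0,3] N   >
      [0,1] "quickly" : N/NP
      [1,3] NP   >
        [1,2] "every" : NP/(NP/S)
        [2,3] "city" : NP/S
    [3,4] "the" : PP\N
  [4,8] S\PP   >
    [4,5] "this" : (S\PP)/S
    [5,8] S   >
      [5,6] "saw" : S/NP
      [6,8] NP   >
        [6,7] "from" : NP/(S\PP)
        [7,8] "no" : S\PP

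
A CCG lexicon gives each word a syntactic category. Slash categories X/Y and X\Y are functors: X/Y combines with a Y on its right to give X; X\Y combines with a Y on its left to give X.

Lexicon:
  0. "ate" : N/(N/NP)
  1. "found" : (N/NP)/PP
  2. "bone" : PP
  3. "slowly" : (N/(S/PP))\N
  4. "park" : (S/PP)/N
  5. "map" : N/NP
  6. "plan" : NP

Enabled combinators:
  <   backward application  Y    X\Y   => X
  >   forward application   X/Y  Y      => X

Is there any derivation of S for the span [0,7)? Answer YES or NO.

NO

N/(N/NP) (N/NP)/PP PP (N/(S/PP))\N (S/PP)/N N/NP NP
CKY chart[0,7] = {N}; S ∉ chart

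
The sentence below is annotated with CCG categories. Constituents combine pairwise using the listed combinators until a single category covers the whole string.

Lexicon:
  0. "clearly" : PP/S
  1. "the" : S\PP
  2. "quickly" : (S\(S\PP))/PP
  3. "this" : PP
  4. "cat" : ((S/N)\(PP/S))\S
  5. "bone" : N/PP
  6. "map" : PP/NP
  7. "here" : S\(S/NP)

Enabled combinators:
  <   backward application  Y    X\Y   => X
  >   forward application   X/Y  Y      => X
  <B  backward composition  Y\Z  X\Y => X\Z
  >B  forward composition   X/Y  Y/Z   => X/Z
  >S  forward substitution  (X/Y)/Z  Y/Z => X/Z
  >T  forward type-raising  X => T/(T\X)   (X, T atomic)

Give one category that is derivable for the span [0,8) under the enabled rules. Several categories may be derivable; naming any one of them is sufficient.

[0,8] S   <
  [0,7] S/NP   >B
    [0,5] S/N   <
      [0,1] "clearly" : PP/S
      [1,5] (S/N)\(PP/S)   <
        [1,4] S   <
          [1,2] "the" : S\PP
          [2,4] S\(S\PP)   >
            [2,3] "quickly" : (S\(S\PP))/PP
            [3,4] "this" : PP
        [4,5] "cat" : ((S/N)\(PP/S))\S
    [5,7] N/NP   >B
      [5,6] "bone" : N/PP
      [6,7] "map" : PP/NP
  [7,8] "here" : S\(S/NP)

S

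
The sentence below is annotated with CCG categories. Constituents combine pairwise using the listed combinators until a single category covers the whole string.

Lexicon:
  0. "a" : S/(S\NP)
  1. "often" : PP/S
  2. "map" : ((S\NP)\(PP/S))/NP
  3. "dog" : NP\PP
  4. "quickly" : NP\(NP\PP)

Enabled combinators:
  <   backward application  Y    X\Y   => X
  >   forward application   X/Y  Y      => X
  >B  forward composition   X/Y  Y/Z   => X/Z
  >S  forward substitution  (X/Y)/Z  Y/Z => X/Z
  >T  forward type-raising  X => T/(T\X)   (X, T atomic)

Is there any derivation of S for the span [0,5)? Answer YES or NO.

YES

[0,5] S   >
  [0,1] "a" : S/(S\NP)
  [1,5] S\NP   <
    [1,2] "often" : PP/S
    [2,5] (S\NP)\(PP/S)   >
      [2,3] "map" : ((S\NP)\(PP/S))/NP
      [3,5] NP   <
        [3,4] "dog" : NP\PP
        [4,5] "quickly" : NP\(NP\PP)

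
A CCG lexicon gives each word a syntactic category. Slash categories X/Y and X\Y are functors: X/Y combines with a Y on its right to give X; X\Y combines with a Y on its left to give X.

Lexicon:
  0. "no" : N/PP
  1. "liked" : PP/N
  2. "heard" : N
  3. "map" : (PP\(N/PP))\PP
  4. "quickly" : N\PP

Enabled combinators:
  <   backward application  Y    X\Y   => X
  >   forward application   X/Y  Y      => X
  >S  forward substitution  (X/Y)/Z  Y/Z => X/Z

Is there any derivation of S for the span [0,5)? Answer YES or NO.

NO

N/PP PP/N N (PP\(N/PP))\PP N\PP
CKY chart[0,5] = {N}; S ∉ chart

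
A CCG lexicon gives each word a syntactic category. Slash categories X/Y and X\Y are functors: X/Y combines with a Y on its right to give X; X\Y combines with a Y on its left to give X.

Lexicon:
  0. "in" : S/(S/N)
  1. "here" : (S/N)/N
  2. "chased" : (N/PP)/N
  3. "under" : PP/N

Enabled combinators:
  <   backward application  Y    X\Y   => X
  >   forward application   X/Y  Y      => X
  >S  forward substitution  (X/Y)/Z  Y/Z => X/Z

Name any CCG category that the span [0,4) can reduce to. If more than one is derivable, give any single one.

S

[0,4] S   >
  [0,1] "in" : S/(S/N)
  [1,4] S/N   >S
    [1,2] "here" : (S/N)/N
    [2,4] N/N   >S
      [2,3] "chased" : (N/PP)/N
      [3,4] "under" : PP/N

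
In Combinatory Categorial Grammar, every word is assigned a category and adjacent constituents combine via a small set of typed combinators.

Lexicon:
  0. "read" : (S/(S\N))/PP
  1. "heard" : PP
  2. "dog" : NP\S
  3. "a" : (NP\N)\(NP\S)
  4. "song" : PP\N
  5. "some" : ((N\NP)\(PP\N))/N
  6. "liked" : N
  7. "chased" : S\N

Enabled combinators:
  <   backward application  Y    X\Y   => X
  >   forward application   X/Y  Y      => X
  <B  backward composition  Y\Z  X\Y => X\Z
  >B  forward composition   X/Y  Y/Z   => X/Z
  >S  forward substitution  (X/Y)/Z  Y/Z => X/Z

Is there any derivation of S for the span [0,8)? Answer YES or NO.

YES

[0,8] S   >
  [0,2] S/(S\N)   >
    [0,1] "read" : (S/(S\N))/PP
    [1,2] "heard" : PP
  [2,8] S\N   <B
    [2,7] N\N   <B
      [2,4] NP\N   <
        [2,3] "dog" : NP\S
        [3,4] "a" : (NP\N)\(NP\S)
      [4,7] N\NP   <
        [4,5] "song" : PP\N
        [5,7] (N\NP)\(PP\N)   >
          [5,6] "some" : ((N\NP)\(PP\N))/N
          [6,7] "liked" : N
    [7,8] "chased" : S\N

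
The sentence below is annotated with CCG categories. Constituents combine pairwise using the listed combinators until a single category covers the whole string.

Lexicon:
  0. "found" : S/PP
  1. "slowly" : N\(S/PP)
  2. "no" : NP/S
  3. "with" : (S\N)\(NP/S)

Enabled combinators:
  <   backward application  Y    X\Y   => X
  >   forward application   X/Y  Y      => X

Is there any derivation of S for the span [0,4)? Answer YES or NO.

[0,4] S   <
  [0,2] N   <
    [0,1] "found" : S/PP
    [1,2] "slowly" : N\(S/PP)
  [2,4] S\N   <
    [2,3] "no" : NP/S
    [3,4] "with" : (S\N)\(NP/S)

YES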